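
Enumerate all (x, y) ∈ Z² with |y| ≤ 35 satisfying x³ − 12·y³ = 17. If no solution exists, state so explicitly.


The equation is x³ - 12y³ = 17. For fixed y, x³ = 12·y³ + 17, so a solution requires the RHS to be a perfect cube.
Strategy: iterate y from -35 to 35, compute RHS = 12·y³ + 17, and check whether it is a (positive or negative) perfect cube.
Check small values of y:
  y = 0: RHS = 17 is not a perfect cube.
  y = 1: RHS = 29 is not a perfect cube.
  y = -1: RHS = 5 is not a perfect cube.
  y = 2: RHS = 113 is not a perfect cube.
  y = -2: RHS = -79 is not a perfect cube.
  y = 3: RHS = 341 is not a perfect cube.
  y = -3: RHS = -307 is not a perfect cube.
Continuing the search up to |y| = 35 finds no solutions either.
No (x, y) in the scanned range satisfies the equation.

No integer solutions with |y| ≤ 35.


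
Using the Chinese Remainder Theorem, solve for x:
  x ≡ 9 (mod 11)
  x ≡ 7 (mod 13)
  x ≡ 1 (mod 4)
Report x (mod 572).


Moduli 11, 13, 4 are pairwise coprime; by CRT there is a unique solution modulo M = 11 · 13 · 4 = 572.
Solve pairwise, accumulating the modulus:
  Start with x ≡ 9 (mod 11).
  Combine with x ≡ 7 (mod 13): since gcd(11, 13) = 1, we get a unique residue mod 143.
    Write x = 9 + 11·t and substitute into x ≡ 7 (mod 13): 11·t ≡ 7 − 9 = -2 (mod 13).
    Reduce coefficients mod 13: 11·t ≡ 11 (mod 13).
    The inverse of 11 mod 13 is 6 (since 11·6 = 66 = 5·13 + 1), so t ≡ 6·11 = 66 ≡ 1 (mod 13).
    Then x = 9 + 11·1 = 20, valid modulo lcm(11, 13) = 143: x ≡ 20 (mod 143).
  Combine with x ≡ 1 (mod 4): since gcd(143, 4) = 1, we get a unique residue mod 572.
    Write x = 20 + 143·t and substitute into x ≡ 1 (mod 4): 143·t ≡ 1 − 20 = -19 (mod 4).
    Reduce coefficients mod 4: 3·t ≡ 1 (mod 4).
    The inverse of 3 mod 4 is 3 (since 3·3 = 9 = 2·4 + 1), so t ≡ 3·1 = 3 ≡ 3 (mod 4).
    Then x = 20 + 143·3 = 449, valid modulo lcm(143, 4) = 572: x ≡ 449 (mod 572).
Verify: 449 mod 11 = 9 ✓, 449 mod 13 = 7 ✓, 449 mod 4 = 1 ✓.

x ≡ 449 (mod 572).


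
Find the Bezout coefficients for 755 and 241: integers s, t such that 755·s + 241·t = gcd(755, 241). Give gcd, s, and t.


Euclidean algorithm on (755, 241) — divide until remainder is 0:
  755 = 3 · 241 + 32
  241 = 7 · 32 + 17
  32 = 1 · 17 + 15
  17 = 1 · 15 + 2
  15 = 7 · 2 + 1
  2 = 2 · 1 + 0
gcd(755, 241) = 1.
Track Bezout coefficients alongside the remainders: start with r₀ = 755 = a·1 + b·0 (s = 1, t = 0) and r₁ = 241 = a·0 + b·1 (s = 0, t = 1); each new remainder r_{k+1} = r_{k-1} − q_k·r_k inherits s_{k+1} = s_{k-1} − q_k·s_k, t_{k+1} = t_{k-1} − q_k·t_k, so r_k = a·s_k + b·t_k at every step:
  q = 3: r = 32, s = 1 − 3·0 = 1, t = 0 − 3·1 = -3  (check: 755·1 + 241·(-3) = 32)
  q = 7: r = 17, s = 0 − 7·1 = -7, t = 1 − 7·(-3) = 22  (check: 755·(-7) + 241·22 = 17)
  q = 1: r = 15, s = 1 − 1·(-7) = 8, t = -3 − 1·22 = -25  (check: 755·8 + 241·(-25) = 15)
  q = 1: r = 2, s = -7 − 1·8 = -15, t = 22 − 1·(-25) = 47  (check: 755·(-15) + 241·47 = 2)
  q = 7: r = 1, s = 8 − 7·(-15) = 113, t = -25 − 7·47 = -354  (check: 755·113 + 241·(-354) = 1)
The row with r = 1 (the gcd) gives the Bezout coefficients s = 113, t = -354.
Result: 755 · (113) + 241 · (-354) = 1.

gcd(755, 241) = 1; s = 113, t = -354 (check: 755·113 + 241·(-354) = 1).


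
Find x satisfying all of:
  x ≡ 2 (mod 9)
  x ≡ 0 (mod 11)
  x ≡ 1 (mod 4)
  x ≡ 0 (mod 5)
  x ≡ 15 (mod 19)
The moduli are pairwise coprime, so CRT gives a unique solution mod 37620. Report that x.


Product of moduli M = 9 · 11 · 4 · 5 · 19 = 37620.
Merge one congruence at a time:
  Start: x ≡ 2 (mod 9).
  Combine with x ≡ 0 (mod 11); new modulus lcm = 99.
    Write x = 2 + 9·t and substitute into x ≡ 0 (mod 11): 9·t ≡ 0 − 2 = -2 (mod 11).
    Reduce coefficients mod 11: 9·t ≡ 9 (mod 11).
    The inverse of 9 mod 11 is 5 (since 9·5 = 45 = 4·11 + 1), so t ≡ 5·9 = 45 ≡ 1 (mod 11).
    Then x = 2 + 9·1 = 11, valid modulo lcm(9, 11) = 99: x ≡ 11 (mod 99).
  Combine with x ≡ 1 (mod 4); new modulus lcm = 396.
    Write x = 11 + 99·t and substitute into x ≡ 1 (mod 4): 99·t ≡ 1 − 11 = -10 (mod 4).
    Reduce coefficients mod 4: 3·t ≡ 2 (mod 4).
    The inverse of 3 mod 4 is 3 (since 3·3 = 9 = 2·4 + 1), so t ≡ 3·2 = 6 ≡ 2 (mod 4).
    Then x = 11 + 99·2 = 209, valid modulo lcm(99, 4) = 396: x ≡ 209 (mod 396).
  Combine with x ≡ 0 (mod 5); new modulus lcm = 1980.
    Write x = 209 + 396·t and substitute into x ≡ 0 (mod 5): 396·t ≡ 0 − 209 = -209 (mod 5).
    Reduce coefficients mod 5: 1·t ≡ 1 (mod 5).
    So t ≡ 1 (mod 5).
    Then x = 209 + 396·1 = 605, valid modulo lcm(396, 5) = 1980: x ≡ 605 (mod 1980).
  Combine with x ≡ 15 (mod 19); new modulus lcm = 37620.
    Write x = 605 + 1980·t and substitute into x ≡ 15 (mod 19): 1980·t ≡ 15 − 605 = -590 (mod 19).
    Reduce coefficients mod 19: 4·t ≡ 18 (mod 19).
    The inverse of 4 mod 19 is 5 (since 4·5 = 20 = 1·19 + 1), so t ≡ 5·18 = 90 ≡ 14 (mod 19).
    Then x = 605 + 1980·14 = 28325, valid modulo lcm(1980, 19) = 37620: x ≡ 28325 (mod 37620).
Verify against each original: 28325 mod 9 = 2, 28325 mod 11 = 0, 28325 mod 4 = 1, 28325 mod 5 = 0, 28325 mod 19 = 15.

x ≡ 28325 (mod 37620).


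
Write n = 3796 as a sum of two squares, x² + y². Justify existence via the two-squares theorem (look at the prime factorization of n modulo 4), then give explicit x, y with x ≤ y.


Step 1: Factor n = 3796 = 2^2 · 13 · 73.
Step 2: Check the mod-4 condition on each prime factor: 2 = 2 (special); 13 ≡ 1 (mod 4), exponent 1; 73 ≡ 1 (mod 4), exponent 1.
All primes ≡ 3 (mod 4) appear to even exponent (or don't appear), so by the two-squares theorem n IS expressible as a sum of two squares.
Step 3: Build a representation. Group n = k² · m with k = 2 and m = 13 · 73 = 949 (a product of primes ≡ 1 (mod 4)); a representation of m scales to one of n via (k·x)² + (k·y)² = k²(x² + y²). Each prime p ≡ 1 (mod 4) is itself a sum of two squares; find a² by testing p − a² for a perfect square:
  13: 13 − 1² = 12, 13 − 2² = 9 = 3² ⇒ 13 = 2² + 3².
  73: 73 − 1² = 72, 73 − 2² = 69, 73 − 3² = 64 = 8² ⇒ 73 = 3² + 8².
  Combine using the Brahmagupta–Fibonacci identity (a² + b²)(c² + d²) = (ac − bd)² + (ad + bc)² = (ac + bd)² + (ad − bc)²:
  13 · 73 = 949: from (2² + 3²)(3² + 8²), take (2·3 − 3·8, 2·8 + 3·3) = (6 − 24, 16 + 9) = (-18, 25); dropping signs (only squares matter) gives (18, 25); check 18² + 25² = 324 + 625 = 949 ✓.
  Scale by k = 2: (2·18, 2·25) = (36, 50).
Step 4: Order so x ≤ y and verify: 36² + 50² = 1296 + 2500 = 3796 = n. ✓

n = 3796 = 36² + 50² (one valid representation with x ≤ y).


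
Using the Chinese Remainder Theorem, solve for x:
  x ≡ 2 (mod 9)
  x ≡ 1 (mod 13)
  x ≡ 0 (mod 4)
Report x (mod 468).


Moduli 9, 13, 4 are pairwise coprime; by CRT there is a unique solution modulo M = 9 · 13 · 4 = 468.
Solve pairwise, accumulating the modulus:
  Start with x ≡ 2 (mod 9).
  Combine with x ≡ 1 (mod 13): since gcd(9, 13) = 1, we get a unique residue mod 117.
    Write x = 2 + 9·t and substitute into x ≡ 1 (mod 13): 9·t ≡ 1 − 2 = -1 (mod 13).
    Reduce coefficients mod 13: 9·t ≡ 12 (mod 13).
    The inverse of 9 mod 13 is 3 (since 9·3 = 27 = 2·13 + 1), so t ≡ 3·12 = 36 ≡ 10 (mod 13).
    Then x = 2 + 9·10 = 92, valid modulo lcm(9, 13) = 117: x ≡ 92 (mod 117).
  Combine with x ≡ 0 (mod 4): since gcd(117, 4) = 1, we get a unique residue mod 468.
    Write x = 92 + 117·t and substitute into x ≡ 0 (mod 4): 117·t ≡ 0 − 92 = -92 (mod 4).
    Reduce coefficients mod 4: 1·t ≡ 0 (mod 4).
    So t ≡ 0 (mod 4).
    Then x = 92 + 117·0 = 92, valid modulo lcm(117, 4) = 468: x ≡ 92 (mod 468).
Verify: 92 mod 9 = 2 ✓, 92 mod 13 = 1 ✓, 92 mod 4 = 0 ✓.

x ≡ 92 (mod 468).


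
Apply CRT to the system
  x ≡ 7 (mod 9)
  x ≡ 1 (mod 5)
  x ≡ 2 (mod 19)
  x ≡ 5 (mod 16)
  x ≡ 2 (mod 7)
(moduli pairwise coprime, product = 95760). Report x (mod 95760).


Product of moduli M = 9 · 5 · 19 · 16 · 7 = 95760.
Merge one congruence at a time:
  Start: x ≡ 7 (mod 9).
  Combine with x ≡ 1 (mod 5); new modulus lcm = 45.
    Write x = 7 + 9·t and substitute into x ≡ 1 (mod 5): 9·t ≡ 1 − 7 = -6 (mod 5).
    Reduce coefficients mod 5: 4·t ≡ 4 (mod 5).
    The inverse of 4 mod 5 is 4 (since 4·4 = 16 = 3·5 + 1), so t ≡ 4·4 = 16 ≡ 1 (mod 5).
    Then x = 7 + 9·1 = 16, valid modulo lcm(9, 5) = 45: x ≡ 16 (mod 45).
  Combine with x ≡ 2 (mod 19); new modulus lcm = 855.
    Write x = 16 + 45·t and substitute into x ≡ 2 (mod 19): 45·t ≡ 2 − 16 = -14 (mod 19).
    Reduce coefficients mod 19: 7·t ≡ 5 (mod 19).
    The inverse of 7 mod 19 is 11 (since 7·11 = 77 = 4·19 + 1), so t ≡ 11·5 = 55 ≡ 17 (mod 19).
    Then x = 16 + 45·17 = 781, valid modulo lcm(45, 19) = 855: x ≡ 781 (mod 855).
  Combine with x ≡ 5 (mod 16); new modulus lcm = 13680.
    Write x = 781 + 855·t and substitute into x ≡ 5 (mod 16): 855·t ≡ 5 − 781 = -776 (mod 16).
    Reduce coefficients mod 16: 7·t ≡ 8 (mod 16).
    The inverse of 7 mod 16 is 7 (since 7·7 = 49 = 3·16 + 1), so t ≡ 7·8 = 56 ≡ 8 (mod 16).
    Then x = 781 + 855·8 = 7621, valid modulo lcm(855, 16) = 13680: x ≡ 7621 (mod 13680).
  Combine with x ≡ 2 (mod 7); new modulus lcm = 95760.
    Write x = 7621 + 13680·t and substitute into x ≡ 2 (mod 7): 13680·t ≡ 2 − 7621 = -7619 (mod 7).
    Reduce coefficients mod 7: 2·t ≡ 4 (mod 7).
    The inverse of 2 mod 7 is 4 (since 2·4 = 8 = 1·7 + 1), so t ≡ 4·4 = 16 ≡ 2 (mod 7).
    Then x = 7621 + 13680·2 = 34981, valid modulo lcm(13680, 7) = 95760: x ≡ 34981 (mod 95760).
Verify against each original: 34981 mod 9 = 7, 34981 mod 5 = 1, 34981 mod 19 = 2, 34981 mod 16 = 5, 34981 mod 7 = 2.

x ≡ 34981 (mod 95760).


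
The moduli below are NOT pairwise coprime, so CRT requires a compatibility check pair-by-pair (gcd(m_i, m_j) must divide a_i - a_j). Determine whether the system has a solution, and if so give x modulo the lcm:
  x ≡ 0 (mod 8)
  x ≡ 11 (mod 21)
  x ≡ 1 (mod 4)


Moduli 8, 21, 4 are not pairwise coprime, so CRT works modulo lcm(m_i) when all pairwise compatibility conditions hold.
Pairwise compatibility: gcd(m_i, m_j) must divide a_i - a_j for every pair.
Merge one congruence at a time:
  Start: x ≡ 0 (mod 8).
  Combine with x ≡ 11 (mod 21): gcd(8, 21) = 1; 11 - 0 = 11, which IS divisible by 1, so compatible.
    Write x = 0 + 8·t and substitute into x ≡ 11 (mod 21): 8·t ≡ 11 − 0 = 11 (mod 21).
    The inverse of 8 mod 21 is 8 (since 8·8 = 64 = 3·21 + 1), so t ≡ 8·11 = 88 ≡ 4 (mod 21).
    Then x = 0 + 8·4 = 32, valid modulo lcm(8, 21) = 168: x ≡ 32 (mod 168).
  Combine with x ≡ 1 (mod 4): gcd(168, 4) = 4, and 1 - 32 = -31 is NOT divisible by 4.
    ⇒ system is inconsistent (no integer solution).

No solution (the system is inconsistent).


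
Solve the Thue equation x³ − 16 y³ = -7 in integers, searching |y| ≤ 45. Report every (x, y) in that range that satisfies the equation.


The equation is x³ - 16y³ = -7. For fixed y, x³ = 16·y³ − 7, so a solution requires the RHS to be a perfect cube.
Strategy: iterate y from -45 to 45, compute RHS = 16·y³ − 7, and check whether it is a (positive or negative) perfect cube.
Check small values of y:
  y = 0: RHS = -7 is not a perfect cube.
  y = 1: RHS = 9 is not a perfect cube.
  y = -1: RHS = -23 is not a perfect cube.
  y = 2: RHS = 121 is not a perfect cube.
  y = -2: RHS = -135 is not a perfect cube.
  y = 3: RHS = 425 is not a perfect cube.
  y = -3: RHS = -439 is not a perfect cube.
Continuing the search up to |y| = 45 finds no solutions either.
No (x, y) in the scanned range satisfies the equation.

No integer solutions with |y| ≤ 45.


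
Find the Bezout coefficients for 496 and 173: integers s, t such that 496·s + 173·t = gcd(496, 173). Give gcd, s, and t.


Euclidean algorithm on (496, 173) — divide until remainder is 0:
  496 = 2 · 173 + 150
  173 = 1 · 150 + 23
  150 = 6 · 23 + 12
  23 = 1 · 12 + 11
  12 = 1 · 11 + 1
  11 = 11 · 1 + 0
gcd(496, 173) = 1.
Track Bezout coefficients alongside the remainders: start with r₀ = 496 = a·1 + b·0 (s = 1, t = 0) and r₁ = 173 = a·0 + b·1 (s = 0, t = 1); each new remainder r_{k+1} = r_{k-1} − q_k·r_k inherits s_{k+1} = s_{k-1} − q_k·s_k, t_{k+1} = t_{k-1} − q_k·t_k, so r_k = a·s_k + b·t_k at every step:
  q = 2: r = 150, s = 1 − 2·0 = 1, t = 0 − 2·1 = -2  (check: 496·1 + 173·(-2) = 150)
  q = 1: r = 23, s = 0 − 1·1 = -1, t = 1 − 1·(-2) = 3  (check: 496·(-1) + 173·3 = 23)
  q = 6: r = 12, s = 1 − 6·(-1) = 7, t = -2 − 6·3 = -20  (check: 496·7 + 173·(-20) = 12)
  q = 1: r = 11, s = -1 − 1·7 = -8, t = 3 − 1·(-20) = 23  (check: 496·(-8) + 173·23 = 11)
  q = 1: r = 1, s = 7 − 1·(-8) = 15, t = -20 − 1·23 = -43  (check: 496·15 + 173·(-43) = 1)
The row with r = 1 (the gcd) gives the Bezout coefficients s = 15, t = -43.
Result: 496 · (15) + 173 · (-43) = 1.

gcd(496, 173) = 1; s = 15, t = -43 (check: 496·15 + 173·(-43) = 1).


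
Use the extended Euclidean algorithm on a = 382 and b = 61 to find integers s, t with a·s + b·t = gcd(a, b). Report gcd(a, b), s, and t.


Euclidean algorithm on (382, 61) — divide until remainder is 0:
  382 = 6 · 61 + 16
  61 = 3 · 16 + 13
  16 = 1 · 13 + 3
  13 = 4 · 3 + 1
  3 = 3 · 1 + 0
gcd(382, 61) = 1.
Track Bezout coefficients alongside the remainders: start with r₀ = 382 = a·1 + b·0 (s = 1, t = 0) and r₁ = 61 = a·0 + b·1 (s = 0, t = 1); each new remainder r_{k+1} = r_{k-1} − q_k·r_k inherits s_{k+1} = s_{k-1} − q_k·s_k, t_{k+1} = t_{k-1} − q_k·t_k, so r_k = a·s_k + b·t_k at every step:
  q = 6: r = 16, s = 1 − 6·0 = 1, t = 0 − 6·1 = -6  (check: 382·1 + 61·(-6) = 16)
  q = 3: r = 13, s = 0 − 3·1 = -3, t = 1 − 3·(-6) = 19  (check: 382·(-3) + 61·19 = 13)
  q = 1: r = 3, s = 1 − 1·(-3) = 4, t = -6 − 1·19 = -25  (check: 382·4 + 61·(-25) = 3)
  q = 4: r = 1, s = -3 − 4·4 = -19, t = 19 − 4·(-25) = 119  (check: 382·(-19) + 61·119 = 1)
The row with r = 1 (the gcd) gives the Bezout coefficients s = -19, t = 119.
Result: 382 · (-19) + 61 · (119) = 1.

gcd(382, 61) = 1; s = -19, t = 119 (check: 382·(-19) + 61·119 = 1).


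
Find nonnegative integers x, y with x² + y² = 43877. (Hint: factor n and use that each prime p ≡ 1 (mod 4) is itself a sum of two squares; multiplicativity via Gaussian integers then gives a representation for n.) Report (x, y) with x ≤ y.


Step 1: Factor n = 43877 = 17 · 29 · 89.
Step 2: Check the mod-4 condition on each prime factor: 17 ≡ 1 (mod 4), exponent 1; 29 ≡ 1 (mod 4), exponent 1; 89 ≡ 1 (mod 4), exponent 1.
All primes ≡ 3 (mod 4) appear to even exponent (or don't appear), so by the two-squares theorem n IS expressible as a sum of two squares.
Step 3: Build a representation. Here n = 17 · 29 · 89 is a product of primes ≡ 1 (mod 4). Each prime p ≡ 1 (mod 4) is itself a sum of two squares; find a² by testing p − a² for a perfect square:
  17: 17 − 1² = 16 = 4² ⇒ 17 = 1² + 4².
  29: 29 − 1² = 28, 29 − 2² = 25 = 5² ⇒ 29 = 2² + 5².
  89: 89 − 1² = 88, 89 − 2² = 85, 89 − 3² = 80, 89 − 4² = 73, 89 − 5² = 64 = 8² ⇒ 89 = 5² + 8².
  Combine using the Brahmagupta–Fibonacci identity (a² + b²)(c² + d²) = (ac − bd)² + (ad + bc)² = (ac + bd)² + (ad − bc)²:
  17 · 29 = 493: from (1² + 4²)(2² + 5²), take (1·2 − 4·5, 1·5 + 4·2) = (2 − 20, 5 + 8) = (-18, 13); dropping signs (only squares matter) gives (18, 13); check 18² + 13² = 324 + 169 = 493 ✓.
  493 · 89 = 43877: from (18² + 13²)(5² + 8²), take (18·5 − 13·8, 18·8 + 13·5) = (90 − 104, 144 + 65) = (-14, 209); dropping signs (only squares matter) gives (14, 209); check 14² + 209² = 196 + 43681 = 43877 ✓.
Step 4: Order so x ≤ y and verify: 14² + 209² = 196 + 43681 = 43877 = n. ✓

n = 43877 = 14² + 209² (one valid representation with x ≤ y).


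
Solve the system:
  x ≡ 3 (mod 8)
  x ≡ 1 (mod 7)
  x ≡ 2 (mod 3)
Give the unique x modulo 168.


Moduli 8, 7, 3 are pairwise coprime; by CRT there is a unique solution modulo M = 8 · 7 · 3 = 168.
Solve pairwise, accumulating the modulus:
  Start with x ≡ 3 (mod 8).
  Combine with x ≡ 1 (mod 7): since gcd(8, 7) = 1, we get a unique residue mod 56.
    Write x = 3 + 8·t and substitute into x ≡ 1 (mod 7): 8·t ≡ 1 − 3 = -2 (mod 7).
    Reduce coefficients mod 7: 1·t ≡ 5 (mod 7).
    So t ≡ 5 (mod 7).
    Then x = 3 + 8·5 = 43, valid modulo lcm(8, 7) = 56: x ≡ 43 (mod 56).
  Combine with x ≡ 2 (mod 3): since gcd(56, 3) = 1, we get a unique residue mod 168.
    Write x = 43 + 56·t and substitute into x ≡ 2 (mod 3): 56·t ≡ 2 − 43 = -41 (mod 3).
    Reduce coefficients mod 3: 2·t ≡ 1 (mod 3).
    The inverse of 2 mod 3 is 2 (since 2·2 = 4 = 1·3 + 1), so t ≡ 2·1 = 2 ≡ 2 (mod 3).
    Then x = 43 + 56·2 = 155, valid modulo lcm(56, 3) = 168: x ≡ 155 (mod 168).
Verify: 155 mod 8 = 3 ✓, 155 mod 7 = 1 ✓, 155 mod 3 = 2 ✓.

x ≡ 155 (mod 168).


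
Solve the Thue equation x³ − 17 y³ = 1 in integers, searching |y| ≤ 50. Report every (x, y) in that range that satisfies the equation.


The equation is x³ - 17y³ = 1. For fixed y, x³ = 17·y³ + 1, so a solution requires the RHS to be a perfect cube.
Strategy: iterate y from -50 to 50, compute RHS = 17·y³ + 1, and check whether it is a (positive or negative) perfect cube.
Check small values of y:
  y = 0: RHS = 1 = (1)³ ⇒ x = 1 works.
  y = 1: RHS = 18 is not a perfect cube.
  y = -1: RHS = -16 is not a perfect cube.
  y = 2: RHS = 137 is not a perfect cube.
  y = -2: RHS = -135 is not a perfect cube.
  y = 3: RHS = 460 is not a perfect cube.
  y = -3: RHS = -458 is not a perfect cube.
Continuing, at y = 7: RHS = 5832 = (18)³ ⇒ x = 18 works.
Searching the remaining y in |y| ≤ 50 finds no further solutions.
Collected solutions: (1, 0), (18, 7).

Solutions (with |y| ≤ 50): (1, 0), (18, 7).


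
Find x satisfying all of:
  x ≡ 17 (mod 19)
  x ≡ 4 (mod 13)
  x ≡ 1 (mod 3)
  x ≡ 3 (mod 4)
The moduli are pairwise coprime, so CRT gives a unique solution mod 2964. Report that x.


Product of moduli M = 19 · 13 · 3 · 4 = 2964.
Merge one congruence at a time:
  Start: x ≡ 17 (mod 19).
  Combine with x ≡ 4 (mod 13); new modulus lcm = 247.
    Write x = 17 + 19·t and substitute into x ≡ 4 (mod 13): 19·t ≡ 4 − 17 = -13 (mod 13).
    Reduce coefficients mod 13: 6·t ≡ 0 (mod 13).
    The inverse of 6 mod 13 is 11 (since 6·11 = 66 = 5·13 + 1), so t ≡ 11·0 = 0 ≡ 0 (mod 13).
    Then x = 17 + 19·0 = 17, valid modulo lcm(19, 13) = 247: x ≡ 17 (mod 247).
  Combine with x ≡ 1 (mod 3); new modulus lcm = 741.
    Write x = 17 + 247·t and substitute into x ≡ 1 (mod 3): 247·t ≡ 1 − 17 = -16 (mod 3).
    Reduce coefficients mod 3: 1·t ≡ 2 (mod 3).
    So t ≡ 2 (mod 3).
    Then x = 17 + 247·2 = 511, valid modulo lcm(247, 3) = 741: x ≡ 511 (mod 741).
  Combine with x ≡ 3 (mod 4); new modulus lcm = 2964.
    Write x = 511 + 741·t and substitute into x ≡ 3 (mod 4): 741·t ≡ 3 − 511 = -508 (mod 4).
    Reduce coefficients mod 4: 1·t ≡ 0 (mod 4).
    So t ≡ 0 (mod 4).
    Then x = 511 + 741·0 = 511, valid modulo lcm(741, 4) = 2964: x ≡ 511 (mod 2964).
Verify against each original: 511 mod 19 = 17, 511 mod 13 = 4, 511 mod 3 = 1, 511 mod 4 = 3.

x ≡ 511 (mod 2964).


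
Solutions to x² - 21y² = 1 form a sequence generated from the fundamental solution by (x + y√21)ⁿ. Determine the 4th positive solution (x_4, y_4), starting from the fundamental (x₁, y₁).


Step 1: Find the fundamental solution (x₁, y₁) of x² - 21y² = 1.
  Expand √21 as a continued fraction. a₀ = ⌊√21⌋ = 4; iterate m_{k+1} = d_k·a_k − m_k, d_{k+1} = (21 − m_{k+1}²)/d_k, a_{k+1} = ⌊(a₀ + m_{k+1})/d_{k+1}⌋ (starting m₀ = 0, d₀ = 1), with convergents p_k = a_k·p_{k-1} + p_{k-2}, q_k = a_k·q_{k-1} + q_{k-2} (p₋₁ = 1, q₋₁ = 0):
  k = 0: a₀ = 4; p₀/q₀ = 4/1; p₀² − 21·q₀² = 16 − 21 = -5.
  k = 1: m = 4, d = 5, a = ⌊(4 + 4)/5⌋ = 1; p/q = (1·4 + 1)/(1·1 + 0) = 5/1; p² − 21·q² = 25 − 21 = 4.
  k = 2: m = 1, d = 4, a = ⌊(4 + 1)/4⌋ = 1; p/q = (1·5 + 4)/(1·1 + 1) = 9/2; p² − 21·q² = 81 − 84 = -3.
  k = 3: m = 3, d = 3, a = ⌊(4 + 3)/3⌋ = 2; p/q = (2·9 + 5)/(2·2 + 1) = 23/5; p² − 21·q² = 529 − 525 = 4.
  k = 4: m = 3, d = 4, a = ⌊(4 + 3)/4⌋ = 1; p/q = (1·23 + 9)/(1·5 + 2) = 32/7; p² − 21·q² = 1024 − 1029 = -5.
  k = 5: m = 1, d = 5, a = ⌊(4 + 1)/5⌋ = 1; p/q = (1·32 + 23)/(1·7 + 5) = 55/12; p² − 21·q² = 3025 − 3024 = 1.
  The first convergent with p² − 21·q² = 1 gives the fundamental solution (x₁, y₁) = (55, 12).
Step 2: Apply the recurrence (x_{n+1}, y_{n+1}) = (x₁x_n + 21y₁y_n, x₁y_n + y₁x_n) repeatedly.
  From (x_1, y_1) = (55, 12): x_2 = 55·55 + 21·12·12 = 6049; y_2 = 55·12 + 12·55 = 1320.
  From (x_2, y_2) = (6049, 1320): x_3 = 55·6049 + 21·12·1320 = 665335; y_3 = 55·1320 + 12·6049 = 145188.
  From (x_3, y_3) = (665335, 145188): x_4 = 55·665335 + 21·12·145188 = 73180801; y_4 = 55·145188 + 12·665335 = 15969360.
Step 3: Verify x_4² - 21·y_4² = 5355429635001601 - 5355429635001600 = 1 (should be 1). ✓

(x_1, y_1) = (55, 12); (x_4, y_4) = (73180801, 15969360).


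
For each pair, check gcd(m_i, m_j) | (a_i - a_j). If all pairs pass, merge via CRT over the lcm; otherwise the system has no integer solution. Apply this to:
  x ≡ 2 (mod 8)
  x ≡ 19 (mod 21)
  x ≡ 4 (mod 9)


Moduli 8, 21, 9 are not pairwise coprime, so CRT works modulo lcm(m_i) when all pairwise compatibility conditions hold.
Pairwise compatibility: gcd(m_i, m_j) must divide a_i - a_j for every pair.
Merge one congruence at a time:
  Start: x ≡ 2 (mod 8).
  Combine with x ≡ 19 (mod 21): gcd(8, 21) = 1; 19 - 2 = 17, which IS divisible by 1, so compatible.
    Write x = 2 + 8·t and substitute into x ≡ 19 (mod 21): 8·t ≡ 19 − 2 = 17 (mod 21).
    The inverse of 8 mod 21 is 8 (since 8·8 = 64 = 3·21 + 1), so t ≡ 8·17 = 136 ≡ 10 (mod 21).
    Then x = 2 + 8·10 = 82, valid modulo lcm(8, 21) = 168: x ≡ 82 (mod 168).
  Combine with x ≡ 4 (mod 9): gcd(168, 9) = 3; 4 - 82 = -78, which IS divisible by 3, so compatible.
    Write x = 82 + 168·t and substitute into x ≡ 4 (mod 9): 168·t ≡ 4 − 82 = -78 (mod 9).
    Divide the congruence (and modulus) by g = 3: 56·t ≡ -26 (mod 3).
    Reduce coefficients mod 3: 2·t ≡ 1 (mod 3).
    The inverse of 2 mod 3 is 2 (since 2·2 = 4 = 1·3 + 1), so t ≡ 2·1 = 2 ≡ 2 (mod 3).
    Then x = 82 + 168·2 = 418, valid modulo lcm(168, 9) = 504: x ≡ 418 (mod 504).
Verify: 418 mod 8 = 2, 418 mod 21 = 19, 418 mod 9 = 4.

x ≡ 418 (mod 504).


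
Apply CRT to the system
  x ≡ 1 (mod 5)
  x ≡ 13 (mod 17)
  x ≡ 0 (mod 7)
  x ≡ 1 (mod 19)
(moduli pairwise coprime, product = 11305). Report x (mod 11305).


Product of moduli M = 5 · 17 · 7 · 19 = 11305.
Merge one congruence at a time:
  Start: x ≡ 1 (mod 5).
  Combine with x ≡ 13 (mod 17); new modulus lcm = 85.
    Write x = 1 + 5·t and substitute into x ≡ 13 (mod 17): 5·t ≡ 13 − 1 = 12 (mod 17).
    The inverse of 5 mod 17 is 7 (since 5·7 = 35 = 2·17 + 1), so t ≡ 7·12 = 84 ≡ 16 (mod 17).
    Then x = 1 + 5·16 = 81, valid modulo lcm(5, 17) = 85: x ≡ 81 (mod 85).
  Combine with x ≡ 0 (mod 7); new modulus lcm = 595.
    Write x = 81 + 85·t and substitute into x ≡ 0 (mod 7): 85·t ≡ 0 − 81 = -81 (mod 7).
    Reduce coefficients mod 7: 1·t ≡ 3 (mod 7).
    So t ≡ 3 (mod 7).
    Then x = 81 + 85·3 = 336, valid modulo lcm(85, 7) = 595: x ≡ 336 (mod 595).
  Combine with x ≡ 1 (mod 19); new modulus lcm = 11305.
    Write x = 336 + 595·t and substitute into x ≡ 1 (mod 19): 595·t ≡ 1 − 336 = -335 (mod 19).
    Reduce coefficients mod 19: 6·t ≡ 7 (mod 19).
    The inverse of 6 mod 19 is 16 (since 6·16 = 96 = 5·19 + 1), so t ≡ 16·7 = 112 ≡ 17 (mod 19).
    Then x = 336 + 595·17 = 10451, valid modulo lcm(595, 19) = 11305: x ≡ 10451 (mod 11305).
Verify against each original: 10451 mod 5 = 1, 10451 mod 17 = 13, 10451 mod 7 = 0, 10451 mod 19 = 1.

x ≡ 10451 (mod 11305).


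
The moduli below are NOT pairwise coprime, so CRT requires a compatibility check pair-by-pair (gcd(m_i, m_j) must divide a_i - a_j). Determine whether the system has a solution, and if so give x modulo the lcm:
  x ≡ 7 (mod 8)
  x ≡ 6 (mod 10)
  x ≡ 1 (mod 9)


Moduli 8, 10, 9 are not pairwise coprime, so CRT works modulo lcm(m_i) when all pairwise compatibility conditions hold.
Pairwise compatibility: gcd(m_i, m_j) must divide a_i - a_j for every pair.
Merge one congruence at a time:
  Start: x ≡ 7 (mod 8).
  Combine with x ≡ 6 (mod 10): gcd(8, 10) = 2, and 6 - 7 = -1 is NOT divisible by 2.
    ⇒ system is inconsistent (no integer solution).

No solution (the system is inconsistent).


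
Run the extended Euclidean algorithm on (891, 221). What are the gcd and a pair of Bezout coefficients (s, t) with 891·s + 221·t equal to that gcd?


Euclidean algorithm on (891, 221) — divide until remainder is 0:
  891 = 4 · 221 + 7
  221 = 31 · 7 + 4
  7 = 1 · 4 + 3
  4 = 1 · 3 + 1
  3 = 3 · 1 + 0
gcd(891, 221) = 1.
Track Bezout coefficients alongside the remainders: start with r₀ = 891 = a·1 + b·0 (s = 1, t = 0) and r₁ = 221 = a·0 + b·1 (s = 0, t = 1); each new remainder r_{k+1} = r_{k-1} − q_k·r_k inherits s_{k+1} = s_{k-1} − q_k·s_k, t_{k+1} = t_{k-1} − q_k·t_k, so r_k = a·s_k + b·t_k at every step:
  q = 4: r = 7, s = 1 − 4·0 = 1, t = 0 − 4·1 = -4  (check: 891·1 + 221·(-4) = 7)
  q = 31: r = 4, s = 0 − 31·1 = -31, t = 1 − 31·(-4) = 125  (check: 891·(-31) + 221·125 = 4)
  q = 1: r = 3, s = 1 − 1·(-31) = 32, t = -4 − 1·125 = -129  (check: 891·32 + 221·(-129) = 3)
  q = 1: r = 1, s = -31 − 1·32 = -63, t = 125 − 1·(-129) = 254  (check: 891·(-63) + 221·254 = 1)
The row with r = 1 (the gcd) gives the Bezout coefficients s = -63, t = 254.
Result: 891 · (-63) + 221 · (254) = 1.

gcd(891, 221) = 1; s = -63, t = 254 (check: 891·(-63) + 221·254 = 1).


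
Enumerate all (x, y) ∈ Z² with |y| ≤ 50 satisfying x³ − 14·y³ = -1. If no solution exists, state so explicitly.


The equation is x³ - 14y³ = -1. For fixed y, x³ = 14·y³ − 1, so a solution requires the RHS to be a perfect cube.
Strategy: iterate y from -50 to 50, compute RHS = 14·y³ − 1, and check whether it is a (positive or negative) perfect cube.
Check small values of y:
  y = 0: RHS = -1 = (-1)³ ⇒ x = -1 works.
  y = 1: RHS = 13 is not a perfect cube.
  y = -1: RHS = -15 is not a perfect cube.
  y = 2: RHS = 111 is not a perfect cube.
  y = -2: RHS = -113 is not a perfect cube.
  y = 3: RHS = 377 is not a perfect cube.
  y = -3: RHS = -379 is not a perfect cube.
Continuing the search up to |y| = 50 finds no further solutions beyond those listed.
Collected solutions: (-1, 0).

Solutions (with |y| ≤ 50): (-1, 0).


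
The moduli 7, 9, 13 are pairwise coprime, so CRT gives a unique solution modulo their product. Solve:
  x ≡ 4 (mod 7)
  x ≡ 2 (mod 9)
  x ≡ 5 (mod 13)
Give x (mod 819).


Moduli 7, 9, 13 are pairwise coprime; by CRT there is a unique solution modulo M = 7 · 9 · 13 = 819.
Solve pairwise, accumulating the modulus:
  Start with x ≡ 4 (mod 7).
  Combine with x ≡ 2 (mod 9): since gcd(7, 9) = 1, we get a unique residue mod 63.
    Write x = 4 + 7·t and substitute into x ≡ 2 (mod 9): 7·t ≡ 2 − 4 = -2 (mod 9).
    Reduce coefficients mod 9: 7·t ≡ 7 (mod 9).
    The inverse of 7 mod 9 is 4 (since 7·4 = 28 = 3·9 + 1), so t ≡ 4·7 = 28 ≡ 1 (mod 9).
    Then x = 4 + 7·1 = 11, valid modulo lcm(7, 9) = 63: x ≡ 11 (mod 63).
  Combine with x ≡ 5 (mod 13): since gcd(63, 13) = 1, we get a unique residue mod 819.
    Write x = 11 + 63·t and substitute into x ≡ 5 (mod 13): 63·t ≡ 5 − 11 = -6 (mod 13).
    Reduce coefficients mod 13: 11·t ≡ 7 (mod 13).
    The inverse of 11 mod 13 is 6 (since 11·6 = 66 = 5·13 + 1), so t ≡ 6·7 = 42 ≡ 3 (mod 13).
    Then x = 11 + 63·3 = 200, valid modulo lcm(63, 13) = 819: x ≡ 200 (mod 819).
Verify: 200 mod 7 = 4 ✓, 200 mod 9 = 2 ✓, 200 mod 13 = 5 ✓.

x ≡ 200 (mod 819).


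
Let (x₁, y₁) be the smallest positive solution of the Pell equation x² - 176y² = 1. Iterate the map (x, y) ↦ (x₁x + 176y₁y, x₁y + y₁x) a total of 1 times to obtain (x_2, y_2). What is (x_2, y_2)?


Step 1: Find the fundamental solution (x₁, y₁) of x² - 176y² = 1.
  Expand √176 as a continued fraction. a₀ = ⌊√176⌋ = 13; iterate m_{k+1} = d_k·a_k − m_k, d_{k+1} = (176 − m_{k+1}²)/d_k, a_{k+1} = ⌊(a₀ + m_{k+1})/d_{k+1}⌋ (starting m₀ = 0, d₀ = 1), with convergents p_k = a_k·p_{k-1} + p_{k-2}, q_k = a_k·q_{k-1} + q_{k-2} (p₋₁ = 1, q₋₁ = 0):
  k = 0: a₀ = 13; p₀/q₀ = 13/1; p₀² − 176·q₀² = 169 − 176 = -7.
  k = 1: m = 13, d = 7, a = ⌊(13 + 13)/7⌋ = 3; p/q = (3·13 + 1)/(3·1 + 0) = 40/3; p² − 176·q² = 1600 − 1584 = 16.
  k = 2: m = 8, d = 16, a = ⌊(13 + 8)/16⌋ = 1; p/q = (1·40 + 13)/(1·3 + 1) = 53/4; p² − 176·q² = 2809 − 2816 = -7.
  k = 3: m = 8, d = 7, a = ⌊(13 + 8)/7⌋ = 3; p/q = (3·53 + 40)/(3·4 + 3) = 199/15; p² − 176·q² = 39601 − 39600 = 1.
  The first convergent with p² − 176·q² = 1 gives the fundamental solution (x₁, y₁) = (199, 15).
Step 2: Apply the recurrence (x_{n+1}, y_{n+1}) = (x₁x_n + 176y₁y_n, x₁y_n + y₁x_n) repeatedly.
  From (x_1, y_1) = (199, 15): x_2 = 199·199 + 176·15·15 = 79201; y_2 = 199·15 + 15·199 = 5970.
Step 3: Verify x_2² - 176·y_2² = 6272798401 - 6272798400 = 1 (should be 1). ✓

(x_1, y_1) = (199, 15); (x_2, y_2) = (79201, 5970).


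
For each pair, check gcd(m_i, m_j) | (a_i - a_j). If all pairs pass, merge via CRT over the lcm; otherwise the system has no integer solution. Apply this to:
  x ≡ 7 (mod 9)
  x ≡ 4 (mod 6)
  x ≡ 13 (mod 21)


Moduli 9, 6, 21 are not pairwise coprime, so CRT works modulo lcm(m_i) when all pairwise compatibility conditions hold.
Pairwise compatibility: gcd(m_i, m_j) must divide a_i - a_j for every pair.
Merge one congruence at a time:
  Start: x ≡ 7 (mod 9).
  Combine with x ≡ 4 (mod 6): gcd(9, 6) = 3; 4 - 7 = -3, which IS divisible by 3, so compatible.
    Write x = 7 + 9·t and substitute into x ≡ 4 (mod 6): 9·t ≡ 4 − 7 = -3 (mod 6).
    Divide the congruence (and modulus) by g = 3: 3·t ≡ -1 (mod 2).
    Reduce coefficients mod 2: 1·t ≡ 1 (mod 2).
    So t ≡ 1 (mod 2).
    Then x = 7 + 9·1 = 16, valid modulo lcm(9, 6) = 18: x ≡ 16 (mod 18).
  Combine with x ≡ 13 (mod 21): gcd(18, 21) = 3; 13 - 16 = -3, which IS divisible by 3, so compatible.
    Write x = 16 + 18·t and substitute into x ≡ 13 (mod 21): 18·t ≡ 13 − 16 = -3 (mod 21).
    Divide the congruence (and modulus) by g = 3: 6·t ≡ -1 (mod 7).
    Reduce coefficients mod 7: 6·t ≡ 6 (mod 7).
    The inverse of 6 mod 7 is 6 (since 6·6 = 36 = 5·7 + 1), so t ≡ 6·6 = 36 ≡ 1 (mod 7).
    Then x = 16 + 18·1 = 34, valid modulo lcm(18, 21) = 126: x ≡ 34 (mod 126).
Verify: 34 mod 9 = 7, 34 mod 6 = 4, 34 mod 21 = 13.

x ≡ 34 (mod 126).


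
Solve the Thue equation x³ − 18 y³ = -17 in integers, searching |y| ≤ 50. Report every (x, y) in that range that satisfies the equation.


The equation is x³ - 18y³ = -17. For fixed y, x³ = 18·y³ − 17, so a solution requires the RHS to be a perfect cube.
Strategy: iterate y from -50 to 50, compute RHS = 18·y³ − 17, and check whether it is a (positive or negative) perfect cube.
Check small values of y:
  y = 0: RHS = -17 is not a perfect cube.
  y = 1: RHS = 1 = (1)³ ⇒ x = 1 works.
  y = -1: RHS = -35 is not a perfect cube.
  y = 2: RHS = 127 is not a perfect cube.
  y = -2: RHS = -161 is not a perfect cube.
  y = 3: RHS = 469 is not a perfect cube.
  y = -3: RHS = -503 is not a perfect cube.
Continuing the search up to |y| = 50 finds no further solutions beyond those listed.
Collected solutions: (1, 1).

Solutions (with |y| ≤ 50): (1, 1).


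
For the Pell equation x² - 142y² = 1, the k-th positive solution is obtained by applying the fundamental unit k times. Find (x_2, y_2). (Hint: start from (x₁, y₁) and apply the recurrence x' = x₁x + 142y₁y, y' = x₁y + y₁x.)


Step 1: Find the fundamental solution (x₁, y₁) of x² - 142y² = 1.
  Expand √142 as a continued fraction. a₀ = ⌊√142⌋ = 11; iterate m_{k+1} = d_k·a_k − m_k, d_{k+1} = (142 − m_{k+1}²)/d_k, a_{k+1} = ⌊(a₀ + m_{k+1})/d_{k+1}⌋ (starting m₀ = 0, d₀ = 1), with convergents p_k = a_k·p_{k-1} + p_{k-2}, q_k = a_k·q_{k-1} + q_{k-2} (p₋₁ = 1, q₋₁ = 0):
  k = 0: a₀ = 11; p₀/q₀ = 11/1; p₀² − 142·q₀² = 121 − 142 = -21.
  k = 1: m = 11, d = 21, a = ⌊(11 + 11)/21⌋ = 1; p/q = (1·11 + 1)/(1·1 + 0) = 12/1; p² − 142·q² = 144 − 142 = 2.
  k = 2: m = 10, d = 2, a = ⌊(11 + 10)/2⌋ = 10; p/q = (10·12 + 11)/(10·1 + 1) = 131/11; p² − 142·q² = 17161 − 17182 = -21.
  k = 3: m = 10, d = 21, a = ⌊(11 + 10)/21⌋ = 1; p/q = (1·131 + 12)/(1·11 + 1) = 143/12; p² − 142·q² = 20449 − 20448 = 1.
  The first convergent with p² − 142·q² = 1 gives the fundamental solution (x₁, y₁) = (143, 12).
Step 2: Apply the recurrence (x_{n+1}, y_{n+1}) = (x₁x_n + 142y₁y_n, x₁y_n + y₁x_n) repeatedly.
  From (x_1, y_1) = (143, 12): x_2 = 143·143 + 142·12·12 = 40897; y_2 = 143·12 + 12·143 = 3432.
Step 3: Verify x_2² - 142·y_2² = 1672564609 - 1672564608 = 1 (should be 1). ✓

(x_1, y_1) = (143, 12); (x_2, y_2) = (40897, 3432).


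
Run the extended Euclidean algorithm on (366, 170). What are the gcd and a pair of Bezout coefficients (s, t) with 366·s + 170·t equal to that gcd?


Euclidean algorithm on (366, 170) — divide until remainder is 0:
  366 = 2 · 170 + 26
  170 = 6 · 26 + 14
  26 = 1 · 14 + 12
  14 = 1 · 12 + 2
  12 = 6 · 2 + 0
gcd(366, 170) = 2.
Track Bezout coefficients alongside the remainders: start with r₀ = 366 = a·1 + b·0 (s = 1, t = 0) and r₁ = 170 = a·0 + b·1 (s = 0, t = 1); each new remainder r_{k+1} = r_{k-1} − q_k·r_k inherits s_{k+1} = s_{k-1} − q_k·s_k, t_{k+1} = t_{k-1} − q_k·t_k, so r_k = a·s_k + b·t_k at every step:
  q = 2: r = 26, s = 1 − 2·0 = 1, t = 0 − 2·1 = -2  (check: 366·1 + 170·(-2) = 26)
  q = 6: r = 14, s = 0 − 6·1 = -6, t = 1 − 6·(-2) = 13  (check: 366·(-6) + 170·13 = 14)
  q = 1: r = 12, s = 1 − 1·(-6) = 7, t = -2 − 1·13 = -15  (check: 366·7 + 170·(-15) = 12)
  q = 1: r = 2, s = -6 − 1·7 = -13, t = 13 − 1·(-15) = 28  (check: 366·(-13) + 170·28 = 2)
The row with r = 2 (the gcd) gives the Bezout coefficients s = -13, t = 28.
Result: 366 · (-13) + 170 · (28) = 2.

gcd(366, 170) = 2; s = -13, t = 28 (check: 366·(-13) + 170·28 = 2).


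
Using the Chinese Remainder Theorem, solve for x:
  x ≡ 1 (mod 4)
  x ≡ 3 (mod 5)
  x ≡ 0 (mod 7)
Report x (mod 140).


Moduli 4, 5, 7 are pairwise coprime; by CRT there is a unique solution modulo M = 4 · 5 · 7 = 140.
Solve pairwise, accumulating the modulus:
  Start with x ≡ 1 (mod 4).
  Combine with x ≡ 3 (mod 5): since gcd(4, 5) = 1, we get a unique residue mod 20.
    Write x = 1 + 4·t and substitute into x ≡ 3 (mod 5): 4·t ≡ 3 − 1 = 2 (mod 5).
    The inverse of 4 mod 5 is 4 (since 4·4 = 16 = 3·5 + 1), so t ≡ 4·2 = 8 ≡ 3 (mod 5).
    Then x = 1 + 4·3 = 13, valid modulo lcm(4, 5) = 20: x ≡ 13 (mod 20).
  Combine with x ≡ 0 (mod 7): since gcd(20, 7) = 1, we get a unique residue mod 140.
    Write x = 13 + 20·t and substitute into x ≡ 0 (mod 7): 20·t ≡ 0 − 13 = -13 (mod 7).
    Reduce coefficients mod 7: 6·t ≡ 1 (mod 7).
    The inverse of 6 mod 7 is 6 (since 6·6 = 36 = 5·7 + 1), so t ≡ 6·1 = 6 ≡ 6 (mod 7).
    Then x = 13 + 20·6 = 133, valid modulo lcm(20, 7) = 140: x ≡ 133 (mod 140).
Verify: 133 mod 4 = 1 ✓, 133 mod 5 = 3 ✓, 133 mod 7 = 0 ✓.

x ≡ 133 (mod 140).


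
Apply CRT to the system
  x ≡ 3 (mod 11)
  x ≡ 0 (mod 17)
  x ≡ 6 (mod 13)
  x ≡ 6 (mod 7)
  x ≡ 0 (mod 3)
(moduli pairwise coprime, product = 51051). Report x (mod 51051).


Product of moduli M = 11 · 17 · 13 · 7 · 3 = 51051.
Merge one congruence at a time:
  Start: x ≡ 3 (mod 11).
  Combine with x ≡ 0 (mod 17); new modulus lcm = 187.
    Write x = 3 + 11·t and substitute into x ≡ 0 (mod 17): 11·t ≡ 0 − 3 = -3 (mod 17).
    Reduce coefficients mod 17: 11·t ≡ 14 (mod 17).
    The inverse of 11 mod 17 is 14 (since 11·14 = 154 = 9·17 + 1), so t ≡ 14·14 = 196 ≡ 9 (mod 17).
    Then x = 3 + 11·9 = 102, valid modulo lcm(11, 17) = 187: x ≡ 102 (mod 187).
  Combine with x ≡ 6 (mod 13); new modulus lcm = 2431.
    Write x = 102 + 187·t and substitute into x ≡ 6 (mod 13): 187·t ≡ 6 − 102 = -96 (mod 13).
    Reduce coefficients mod 13: 5·t ≡ 8 (mod 13).
    The inverse of 5 mod 13 is 8 (since 5·8 = 40 = 3·13 + 1), so t ≡ 8·8 = 64 ≡ 12 (mod 13).
    Then x = 102 + 187·12 = 2346, valid modulo lcm(187, 13) = 2431: x ≡ 2346 (mod 2431).
  Combine with x ≡ 6 (mod 7); new modulus lcm = 17017.
    Write x = 2346 + 2431·t and substitute into x ≡ 6 (mod 7): 2431·t ≡ 6 − 2346 = -2340 (mod 7).
    Reduce coefficients mod 7: 2·t ≡ 5 (mod 7).
    The inverse of 2 mod 7 is 4 (since 2·4 = 8 = 1·7 + 1), so t ≡ 4·5 = 20 ≡ 6 (mod 7).
    Then x = 2346 + 2431·6 = 16932, valid modulo lcm(2431, 7) = 17017: x ≡ 16932 (mod 17017).
  Combine with x ≡ 0 (mod 3); new modulus lcm = 51051.
    Write x = 16932 + 17017·t and substitute into x ≡ 0 (mod 3): 17017·t ≡ 0 − 16932 = -16932 (mod 3).
    Reduce coefficients mod 3: 1·t ≡ 0 (mod 3).
    So t ≡ 0 (mod 3).
    Then x = 16932 + 17017·0 = 16932, valid modulo lcm(17017, 3) = 51051: x ≡ 16932 (mod 51051).
Verify against each original: 16932 mod 11 = 3, 16932 mod 17 = 0, 16932 mod 13 = 6, 16932 mod 7 = 6, 16932 mod 3 = 0.

x ≡ 16932 (mod 51051).


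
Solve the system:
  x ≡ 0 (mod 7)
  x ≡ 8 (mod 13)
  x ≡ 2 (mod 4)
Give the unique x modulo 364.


Moduli 7, 13, 4 are pairwise coprime; by CRT there is a unique solution modulo M = 7 · 13 · 4 = 364.
Solve pairwise, accumulating the modulus:
  Start with x ≡ 0 (mod 7).
  Combine with x ≡ 8 (mod 13): since gcd(7, 13) = 1, we get a unique residue mod 91.
    Write x = 0 + 7·t and substitute into x ≡ 8 (mod 13): 7·t ≡ 8 − 0 = 8 (mod 13).
    The inverse of 7 mod 13 is 2 (since 7·2 = 14 = 1·13 + 1), so t ≡ 2·8 = 16 ≡ 3 (mod 13).
    Then x = 0 + 7·3 = 21, valid modulo lcm(7, 13) = 91: x ≡ 21 (mod 91).
  Combine with x ≡ 2 (mod 4): since gcd(91, 4) = 1, we get a unique residue mod 364.
    Write x = 21 + 91·t and substitute into x ≡ 2 (mod 4): 91·t ≡ 2 − 21 = -19 (mod 4).
    Reduce coefficients mod 4: 3·t ≡ 1 (mod 4).
    The inverse of 3 mod 4 is 3 (since 3·3 = 9 = 2·4 + 1), so t ≡ 3·1 = 3 ≡ 3 (mod 4).
    Then x = 21 + 91·3 = 294, valid modulo lcm(91, 4) = 364: x ≡ 294 (mod 364).
Verify: 294 mod 7 = 0 ✓, 294 mod 13 = 8 ✓, 294 mod 4 = 2 ✓.

x ≡ 294 (mod 364).


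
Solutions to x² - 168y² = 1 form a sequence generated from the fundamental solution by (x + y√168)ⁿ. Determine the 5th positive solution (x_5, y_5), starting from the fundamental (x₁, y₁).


Step 1: Find the fundamental solution (x₁, y₁) of x² - 168y² = 1.
  Expand √168 as a continued fraction. a₀ = ⌊√168⌋ = 12; iterate m_{k+1} = d_k·a_k − m_k, d_{k+1} = (168 − m_{k+1}²)/d_k, a_{k+1} = ⌊(a₀ + m_{k+1})/d_{k+1}⌋ (starting m₀ = 0, d₀ = 1), with convergents p_k = a_k·p_{k-1} + p_{k-2}, q_k = a_k·q_{k-1} + q_{k-2} (p₋₁ = 1, q₋₁ = 0):
  k = 0: a₀ = 12; p₀/q₀ = 12/1; p₀² − 168·q₀² = 144 − 168 = -24.
  k = 1: m = 12, d = 24, a = ⌊(12 + 12)/24⌋ = 1; p/q = (1·12 + 1)/(1·1 + 0) = 13/1; p² − 168·q² = 169 − 168 = 1.
  The first convergent with p² − 168·q² = 1 gives the fundamental solution (x₁, y₁) = (13, 1).
Step 2: Apply the recurrence (x_{n+1}, y_{n+1}) = (x₁x_n + 168y₁y_n, x₁y_n + y₁x_n) repeatedly.
  From (x_1, y_1) = (13, 1): x_2 = 13·13 + 168·1·1 = 337; y_2 = 13·1 + 1·13 = 26.
  From (x_2, y_2) = (337, 26): x_3 = 13·337 + 168·1·26 = 8749; y_3 = 13·26 + 1·337 = 675.
  From (x_3, y_3) = (8749, 675): x_4 = 13·8749 + 168·1·675 = 227137; y_4 = 13·675 + 1·8749 = 17524.
  From (x_4, y_4) = (227137, 17524): x_5 = 13·227137 + 168·1·17524 = 5896813; y_5 = 13·17524 + 1·227137 = 454949.
Step 3: Verify x_5² - 168·y_5² = 34772403556969 - 34772403556968 = 1 (should be 1). ✓

(x_1, y_1) = (13, 1); (x_5, y_5) = (5896813, 454949).
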